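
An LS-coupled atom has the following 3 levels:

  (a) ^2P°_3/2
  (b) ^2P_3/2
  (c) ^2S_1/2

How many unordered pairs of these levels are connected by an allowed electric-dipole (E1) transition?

(a)–(b): allowed.
(a)–(c): allowed.
(b)–(c): forbidden (parity).
Allowed pairs: 2 of 3.

2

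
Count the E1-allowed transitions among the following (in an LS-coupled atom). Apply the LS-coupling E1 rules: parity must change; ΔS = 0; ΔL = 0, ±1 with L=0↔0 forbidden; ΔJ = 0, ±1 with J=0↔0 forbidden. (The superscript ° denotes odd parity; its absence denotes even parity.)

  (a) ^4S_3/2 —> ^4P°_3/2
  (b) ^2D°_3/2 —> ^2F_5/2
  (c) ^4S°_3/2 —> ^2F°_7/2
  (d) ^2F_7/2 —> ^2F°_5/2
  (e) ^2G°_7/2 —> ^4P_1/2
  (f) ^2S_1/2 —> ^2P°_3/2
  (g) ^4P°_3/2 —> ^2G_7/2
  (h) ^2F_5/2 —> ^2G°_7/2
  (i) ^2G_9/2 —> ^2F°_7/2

6

(a) allowed
(b) allowed
(c) forbidden (parity, ΔS, ΔL, ΔJ fail)
(d) allowed
(e) forbidden (ΔS, ΔL, ΔJ fail)
(f) allowed
(g) forbidden (ΔS, ΔL, ΔJ fail)
(h) allowed
(i) allowed
Total allowed: 6 of 9.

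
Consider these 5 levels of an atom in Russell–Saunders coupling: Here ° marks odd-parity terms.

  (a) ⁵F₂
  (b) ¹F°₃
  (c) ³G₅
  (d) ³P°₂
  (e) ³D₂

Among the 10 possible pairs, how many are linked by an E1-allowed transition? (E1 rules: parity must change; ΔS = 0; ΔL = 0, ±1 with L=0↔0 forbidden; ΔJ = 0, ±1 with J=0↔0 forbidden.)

(a)–(b): forbidden (ΔS).
(a)–(c): forbidden (parity, ΔS, ΔJ).
(a)–(d): forbidden (ΔS, ΔL).
(a)–(e): forbidden (parity, ΔS).
(b)–(c): forbidden (ΔS, ΔJ).
(b)–(d): forbidden (parity, ΔS, ΔL).
(b)–(e): forbidden (ΔS).
(c)–(d): forbidden (ΔL, ΔJ).
(c)–(e): forbidden (parity, ΔL, ΔJ).
(d)–(e): allowed.
Allowed pairs: 1 of 10.

1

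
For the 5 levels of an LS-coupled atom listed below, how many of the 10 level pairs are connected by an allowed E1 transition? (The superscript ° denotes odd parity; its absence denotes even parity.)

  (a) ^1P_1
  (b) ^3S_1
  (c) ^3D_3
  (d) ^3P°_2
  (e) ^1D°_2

(a)–(b): forbidden (parity, ΔS).
(a)–(c): forbidden (parity, ΔS, ΔJ).
(a)–(d): forbidden (ΔS).
(a)–(e): allowed.
(b)–(c): forbidden (parity, ΔL, ΔJ).
(b)–(d): allowed.
(b)–(e): forbidden (ΔS, ΔL).
(c)–(d): allowed.
(c)–(e): forbidden (ΔS).
(d)–(e): forbidden (parity, ΔS).
Allowed pairs: 3 of 10.

3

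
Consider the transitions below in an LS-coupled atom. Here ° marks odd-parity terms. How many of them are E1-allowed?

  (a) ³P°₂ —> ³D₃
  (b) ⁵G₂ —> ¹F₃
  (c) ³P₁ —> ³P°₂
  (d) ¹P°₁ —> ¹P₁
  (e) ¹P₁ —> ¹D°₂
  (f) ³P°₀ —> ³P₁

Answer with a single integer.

5

(a) allowed
(b) forbidden (parity, ΔS fail)
(c) allowed
(d) allowed
(e) allowed
(f) allowed
Total allowed: 5 of 6.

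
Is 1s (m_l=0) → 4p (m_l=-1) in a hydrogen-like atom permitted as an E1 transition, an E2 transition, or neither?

E1

Δl = 1 − 0 = +1; l_i + l_f = 1.
Δm_l = -1.
E1 (Δl = ±1, |Δm_l| ≤ 1): satisfied.
E2 (Δl = 0,±2, l_i+l_f ≥ 2, |Δm_l| ≤ 2): not satisfied.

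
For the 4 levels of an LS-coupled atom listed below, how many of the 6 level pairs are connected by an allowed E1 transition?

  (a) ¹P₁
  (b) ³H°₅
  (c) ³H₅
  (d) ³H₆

2

(a)–(b): forbidden (ΔS, ΔL, ΔJ).
(a)–(c): forbidden (parity, ΔS, ΔL, ΔJ).
(a)–(d): forbidden (parity, ΔS, ΔL, ΔJ).
(b)–(c): allowed.
(b)–(d): allowed.
(c)–(d): forbidden (parity).
Allowed pairs: 2 of 6.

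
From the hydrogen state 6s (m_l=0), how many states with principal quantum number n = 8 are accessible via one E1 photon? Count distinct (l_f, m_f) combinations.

E1 requires Δl = ±1, so l_f ∈ {-1, 1}; with 0 ≤ l_f ≤ n_f−1 = 7, the allowed l_f values are {1}.
For l_f = 1: m_f ∈ {m_i−1, m_i, m_i+1} ∩ [−1, 1] = {-1, 0, 1} → 3 states.
Total: 3.

3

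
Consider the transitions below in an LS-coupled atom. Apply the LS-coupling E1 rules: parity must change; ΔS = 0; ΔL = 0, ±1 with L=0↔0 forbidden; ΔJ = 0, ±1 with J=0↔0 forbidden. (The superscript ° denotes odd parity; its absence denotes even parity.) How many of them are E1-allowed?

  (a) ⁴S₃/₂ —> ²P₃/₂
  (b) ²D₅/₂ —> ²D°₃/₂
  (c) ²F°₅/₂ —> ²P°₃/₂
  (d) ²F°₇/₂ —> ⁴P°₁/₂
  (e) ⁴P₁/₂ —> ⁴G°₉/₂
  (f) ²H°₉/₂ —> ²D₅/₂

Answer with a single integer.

(a) forbidden (parity, ΔS fail)
(b) allowed
(c) forbidden (parity, ΔL fail)
(d) forbidden (parity, ΔS, ΔL, ΔJ fail)
(e) forbidden (ΔL, ΔJ fail)
(f) forbidden (ΔL, ΔJ fail)
Total allowed: 1 of 6.

1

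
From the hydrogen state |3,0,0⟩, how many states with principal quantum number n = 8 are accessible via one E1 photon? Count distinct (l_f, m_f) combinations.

3

E1 requires Δl = ±1, so l_f ∈ {-1, 1}; with 0 ≤ l_f ≤ n_f−1 = 7, the allowed l_f values are {1}.
For l_f = 1: m_f ∈ {m_i−1, m_i, m_i+1} ∩ [−1, 1] = {-1, 0, 1} → 3 states.
Total: 3.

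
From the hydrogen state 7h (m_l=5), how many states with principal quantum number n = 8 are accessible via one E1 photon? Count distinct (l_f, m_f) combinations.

E1 requires Δl = ±1, so l_f ∈ {4, 6}; with 0 ≤ l_f ≤ n_f−1 = 7, the allowed l_f values are {4, 6}.
For l_f = 4: m_f ∈ {m_i−1, m_i, m_i+1} ∩ [−4, 4] = {4} → 1 state.
For l_f = 6: m_f ∈ {m_i−1, m_i, m_i+1} ∩ [−6, 6] = {4, 5, 6} → 3 states.
Total: 4.

4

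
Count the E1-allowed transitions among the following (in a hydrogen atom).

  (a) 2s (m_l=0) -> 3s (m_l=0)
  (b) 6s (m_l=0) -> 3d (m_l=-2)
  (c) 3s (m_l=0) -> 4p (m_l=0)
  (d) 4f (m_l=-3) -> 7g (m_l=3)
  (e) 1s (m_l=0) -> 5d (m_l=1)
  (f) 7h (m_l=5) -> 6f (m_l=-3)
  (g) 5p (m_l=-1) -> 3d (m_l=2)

1

(a) forbidden — Δl = +0 (E1 requires Δl = ±1)
(b) forbidden — Δl = +2 (E1 requires Δl = ±1); Δm_l = -2 (E1 requires Δm_l = 0, ±1)
(c) allowed
(d) forbidden — Δm_l = +6 (E1 requires Δm_l = 0, ±1)
(e) forbidden — Δl = +2 (E1 requires Δl = ±1)
(f) forbidden — Δl = -2 (E1 requires Δl = ±1); Δm_l = -8 (E1 requires Δm_l = 0, ±1)
(g) forbidden — Δm_l = +3 (E1 requires Δm_l = 0, ±1)
Total allowed: 1 of 7.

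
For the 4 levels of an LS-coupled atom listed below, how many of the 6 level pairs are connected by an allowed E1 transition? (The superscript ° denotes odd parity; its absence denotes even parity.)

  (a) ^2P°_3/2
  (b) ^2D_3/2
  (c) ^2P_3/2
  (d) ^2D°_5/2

(a)–(b): allowed.
(a)–(c): allowed.
(a)–(d): forbidden (parity).
(b)–(c): forbidden (parity).
(b)–(d): allowed.
(c)–(d): allowed.
Allowed pairs: 4 of 6.

4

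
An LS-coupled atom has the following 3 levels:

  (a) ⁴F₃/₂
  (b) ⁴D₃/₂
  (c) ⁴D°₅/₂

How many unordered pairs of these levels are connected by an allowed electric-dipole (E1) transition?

2

(a)–(b): forbidden (parity).
(a)–(c): allowed.
(b)–(c): allowed.
Allowed pairs: 2 of 3.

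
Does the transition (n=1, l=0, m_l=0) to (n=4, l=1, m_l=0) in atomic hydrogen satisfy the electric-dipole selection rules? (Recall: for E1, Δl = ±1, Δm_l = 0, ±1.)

allowed

Δl = 1 − 0 = +1; the E1 rule Δl = ±1 is ✓.
m_l: 0 → 0 (Δm_l = +0). |Δm_l| ≤ 1 ✓.
All E1 selection rules are satisfied.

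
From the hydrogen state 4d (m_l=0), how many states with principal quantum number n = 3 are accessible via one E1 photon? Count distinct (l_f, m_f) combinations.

3

E1 requires Δl = ±1, so l_f ∈ {1, 3}; with 0 ≤ l_f ≤ n_f−1 = 2, the allowed l_f values are {1}.
For l_f = 1: m_f ∈ {m_i−1, m_i, m_i+1} ∩ [−1, 1] = {-1, 0, 1} → 3 states.
Total: 3.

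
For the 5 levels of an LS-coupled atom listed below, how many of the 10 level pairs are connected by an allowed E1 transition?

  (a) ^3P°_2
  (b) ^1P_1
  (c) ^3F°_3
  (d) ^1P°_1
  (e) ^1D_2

2

(a)–(b): forbidden (ΔS).
(a)–(c): forbidden (parity, ΔL).
(a)–(d): forbidden (parity, ΔS).
(a)–(e): forbidden (ΔS).
(b)–(c): forbidden (ΔS, ΔL, ΔJ).
(b)–(d): allowed.
(b)–(e): forbidden (parity).
(c)–(d): forbidden (parity, ΔS, ΔL, ΔJ).
(c)–(e): forbidden (ΔS).
(d)–(e): allowed.
Allowed pairs: 2 of 10.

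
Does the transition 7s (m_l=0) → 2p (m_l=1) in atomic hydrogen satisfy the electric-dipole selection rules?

allowed

Initial l = 0, final l = 1, so Δl = +1. E1 requires Δl = ±1: passes.
m_l: 0 → 1 (Δm_l = +1). |Δm_l| ≤ 1 passes.
All E1 selection rules are satisfied.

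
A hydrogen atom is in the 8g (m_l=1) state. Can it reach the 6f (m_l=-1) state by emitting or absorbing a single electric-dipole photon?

Initial l = 4, final l = 3, so Δl = -1. E1 requires Δl = ±1: ok.
m_l: 1 → -1 (Δm_l = -2). |Δm_l| ≤ 1 fails.
The transition is electric-dipole forbidden.

forbidden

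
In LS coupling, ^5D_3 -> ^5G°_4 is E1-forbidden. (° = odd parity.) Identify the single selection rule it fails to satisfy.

Parity must change: even → odd — passes.
ΔS = 0: S: 2 → 2 — passes.
ΔL = 0, ±1 (not L=0↔0): L: 2 → 4, ΔL = +2 — fails.
ΔJ = 0, ±1 (not J=0↔0): J: 3 → 4, ΔJ = +1 — passes.

the ΔL = 0, ±1 rule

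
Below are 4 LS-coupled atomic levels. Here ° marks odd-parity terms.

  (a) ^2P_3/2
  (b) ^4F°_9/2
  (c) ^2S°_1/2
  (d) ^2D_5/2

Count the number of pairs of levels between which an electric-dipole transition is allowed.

(a)–(b): forbidden (ΔS, ΔL, ΔJ).
(a)–(c): allowed.
(a)–(d): forbidden (parity).
(b)–(c): forbidden (parity, ΔS, ΔL, ΔJ).
(b)–(d): forbidden (ΔS, ΔJ).
(c)–(d): forbidden (ΔL, ΔJ).
Allowed pairs: 1 of 6.

1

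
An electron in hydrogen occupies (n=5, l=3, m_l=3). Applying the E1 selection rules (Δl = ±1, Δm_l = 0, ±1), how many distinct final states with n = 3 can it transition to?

E1 requires Δl = ±1, so l_f ∈ {2, 4}; with 0 ≤ l_f ≤ n_f−1 = 2, the allowed l_f values are {2}.
For l_f = 2: m_f ∈ {m_i−1, m_i, m_i+1} ∩ [−2, 2] = {2} → 1 state.
Total: 1.

1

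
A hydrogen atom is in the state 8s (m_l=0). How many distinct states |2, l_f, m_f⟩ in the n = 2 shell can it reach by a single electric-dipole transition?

3

E1 requires Δl = ±1, so l_f ∈ {-1, 1}; with 0 ≤ l_f ≤ n_f−1 = 1, the allowed l_f values are {1}.
For l_f = 1: m_f ∈ {m_i−1, m_i, m_i+1} ∩ [−1, 1] = {-1, 0, 1} → 3 states.
Total: 3.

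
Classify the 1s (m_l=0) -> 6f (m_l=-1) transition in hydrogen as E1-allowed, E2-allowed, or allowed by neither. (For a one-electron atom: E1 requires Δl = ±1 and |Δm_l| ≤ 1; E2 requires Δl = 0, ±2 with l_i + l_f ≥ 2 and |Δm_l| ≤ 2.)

neither

Δl = 3 − 0 = +3; l_i + l_f = 3.
Δm_l = -1.
E1 (Δl = ±1, |Δm_l| ≤ 1): not satisfied.
E2 (Δl = 0,±2, l_i+l_f ≥ 2, |Δm_l| ≤ 2): not satisfied.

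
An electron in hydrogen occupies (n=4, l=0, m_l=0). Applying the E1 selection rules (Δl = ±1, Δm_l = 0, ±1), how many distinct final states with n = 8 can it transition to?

3

E1 requires Δl = ±1, so l_f ∈ {-1, 1}; with 0 ≤ l_f ≤ n_f−1 = 7, the allowed l_f values are {1}.
For l_f = 1: m_f ∈ {m_i−1, m_i, m_i+1} ∩ [−1, 1] = {-1, 0, 1} → 3 states.
Total: 3.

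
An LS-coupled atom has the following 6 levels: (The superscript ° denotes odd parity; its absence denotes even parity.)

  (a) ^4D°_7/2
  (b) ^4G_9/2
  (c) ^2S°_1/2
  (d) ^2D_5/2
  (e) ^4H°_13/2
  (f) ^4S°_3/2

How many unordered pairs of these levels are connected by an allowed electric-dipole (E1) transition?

(a)–(b): forbidden (ΔL).
(a)–(c): forbidden (parity, ΔS, ΔL, ΔJ).
(a)–(d): forbidden (ΔS).
(a)–(e): forbidden (parity, ΔL, ΔJ).
(a)–(f): forbidden (parity, ΔL, ΔJ).
(b)–(c): forbidden (ΔS, ΔL, ΔJ).
(b)–(d): forbidden (parity, ΔS, ΔL, ΔJ).
(b)–(e): forbidden (ΔJ).
(b)–(f): forbidden (ΔL, ΔJ).
(c)–(d): forbidden (ΔL, ΔJ).
(c)–(e): forbidden (parity, ΔS, ΔL, ΔJ).
(c)–(f): forbidden (parity, ΔS, ΔL).
(d)–(e): forbidden (ΔS, ΔL, ΔJ).
(d)–(f): forbidden (ΔS, ΔL).
(e)–(f): forbidden (parity, ΔL, ΔJ).
Allowed pairs: 0 of 15.

0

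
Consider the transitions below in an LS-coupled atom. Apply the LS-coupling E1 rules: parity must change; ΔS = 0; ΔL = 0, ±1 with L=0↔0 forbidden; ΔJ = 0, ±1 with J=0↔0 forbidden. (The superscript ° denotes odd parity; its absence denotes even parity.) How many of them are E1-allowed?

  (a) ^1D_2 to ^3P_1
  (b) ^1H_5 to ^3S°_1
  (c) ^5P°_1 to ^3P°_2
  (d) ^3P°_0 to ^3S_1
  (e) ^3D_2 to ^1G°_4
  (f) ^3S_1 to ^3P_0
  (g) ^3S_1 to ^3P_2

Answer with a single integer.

1

(a) forbidden (parity, ΔS fail)
(b) forbidden (ΔS, ΔL, ΔJ fail)
(c) forbidden (parity, ΔS fail)
(d) allowed
(e) forbidden (ΔS, ΔL, ΔJ fail)
(f) forbidden (parity fails)
(g) forbidden (parity fails)
Total allowed: 1 of 7.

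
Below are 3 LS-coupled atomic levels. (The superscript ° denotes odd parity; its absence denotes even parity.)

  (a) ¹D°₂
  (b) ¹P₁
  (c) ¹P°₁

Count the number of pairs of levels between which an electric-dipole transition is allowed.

(a)–(b): allowed.
(a)–(c): forbidden (parity).
(b)–(c): allowed.
Allowed pairs: 2 of 3.

2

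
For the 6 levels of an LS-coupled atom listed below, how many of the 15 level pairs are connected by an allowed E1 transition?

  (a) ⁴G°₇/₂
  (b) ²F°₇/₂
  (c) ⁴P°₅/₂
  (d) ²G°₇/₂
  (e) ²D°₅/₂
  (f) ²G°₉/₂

0

(a)–(b): forbidden (parity, ΔS).
(a)–(c): forbidden (parity, ΔL).
(a)–(d): forbidden (parity, ΔS).
(a)–(e): forbidden (parity, ΔS, ΔL).
(a)–(f): forbidden (parity, ΔS).
(b)–(c): forbidden (parity, ΔS, ΔL).
(b)–(d): forbidden (parity).
(b)–(e): forbidden (parity).
(b)–(f): forbidden (parity).
(c)–(d): forbidden (parity, ΔS, ΔL).
(c)–(e): forbidden (parity, ΔS).
(c)–(f): forbidden (parity, ΔS, ΔL, ΔJ).
(d)–(e): forbidden (parity, ΔL).
(d)–(f): forbidden (parity).
(e)–(f): forbidden (parity, ΔL, ΔJ).
Allowed pairs: 0 of 15.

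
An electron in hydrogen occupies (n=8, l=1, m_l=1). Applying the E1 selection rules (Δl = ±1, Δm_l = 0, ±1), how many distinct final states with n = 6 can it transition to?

4

E1 requires Δl = ±1, so l_f ∈ {0, 2}; with 0 ≤ l_f ≤ n_f−1 = 5, the allowed l_f values are {0, 2}.
For l_f = 0: m_f ∈ {m_i−1, m_i, m_i+1} ∩ [−0, 0] = {0} → 1 state.
For l_f = 2: m_f ∈ {m_i−1, m_i, m_i+1} ∩ [−2, 2] = {0, 1, 2} → 3 states.
Total: 4.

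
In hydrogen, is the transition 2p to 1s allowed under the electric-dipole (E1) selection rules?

Initial l = 1, final l = 0, so Δl = -1. E1 requires Δl = ±1: satisfied.
All E1 selection rules are satisfied.

allowed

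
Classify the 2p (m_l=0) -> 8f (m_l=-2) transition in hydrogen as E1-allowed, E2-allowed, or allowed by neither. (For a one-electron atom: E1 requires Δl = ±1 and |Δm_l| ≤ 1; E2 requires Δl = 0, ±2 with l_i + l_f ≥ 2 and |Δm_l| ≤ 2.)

Δl = 3 − 1 = +2; l_i + l_f = 4.
Δm_l = -2.
E1 (Δl = ±1, |Δm_l| ≤ 1): not satisfied.
E2 (Δl = 0,±2, l_i+l_f ≥ 2, |Δm_l| ≤ 2): satisfied.

E2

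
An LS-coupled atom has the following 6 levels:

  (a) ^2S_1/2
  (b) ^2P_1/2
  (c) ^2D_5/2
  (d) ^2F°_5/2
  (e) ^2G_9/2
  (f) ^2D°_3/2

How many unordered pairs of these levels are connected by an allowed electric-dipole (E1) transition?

3

(a)–(b): forbidden (parity).
(a)–(c): forbidden (parity, ΔL, ΔJ).
(a)–(d): forbidden (ΔL, ΔJ).
(a)–(e): forbidden (parity, ΔL, ΔJ).
(a)–(f): forbidden (ΔL).
(b)–(c): forbidden (parity, ΔJ).
(b)–(d): forbidden (ΔL, ΔJ).
(b)–(e): forbidden (parity, ΔL, ΔJ).
(b)–(f): allowed.
(c)–(d): allowed.
(c)–(e): forbidden (parity, ΔL, ΔJ).
(c)–(f): allowed.
(d)–(e): forbidden (ΔJ).
(d)–(f): forbidden (parity).
(e)–(f): forbidden (ΔL, ΔJ).
Allowed pairs: 3 of 15.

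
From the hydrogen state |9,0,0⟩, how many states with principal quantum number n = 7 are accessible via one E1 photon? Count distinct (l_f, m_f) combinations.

E1 requires Δl = ±1, so l_f ∈ {-1, 1}; with 0 ≤ l_f ≤ n_f−1 = 6, the allowed l_f values are {1}.
For l_f = 1: m_f ∈ {m_i−1, m_i, m_i+1} ∩ [−1, 1] = {-1, 0, 1} → 3 states.
Total: 3.

3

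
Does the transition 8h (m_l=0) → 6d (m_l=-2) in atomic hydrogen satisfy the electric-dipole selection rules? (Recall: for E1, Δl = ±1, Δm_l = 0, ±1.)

Δl = 2 − 5 = -3; the E1 rule Δl = ±1 is violated.
m_l: 0 → -2 (Δm_l = -2). |Δm_l| ≤ 1 violated.
The transition is electric-dipole forbidden.

forbidden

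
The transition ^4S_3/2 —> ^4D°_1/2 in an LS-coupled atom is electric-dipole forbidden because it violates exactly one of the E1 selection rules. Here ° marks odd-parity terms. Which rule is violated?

the ΔL = 0, ±1 rule

ΔS = 0: S: 3/2 → 3/2 — satisfied.
Parity must change: even → odd — satisfied.
ΔJ = 0, ±1 (not J=0↔0): J: 3/2 → 1/2, ΔJ = -1 — satisfied.
ΔL = 0, ±1 (not L=0↔0): L: 0 → 2, ΔL = +2 — violated.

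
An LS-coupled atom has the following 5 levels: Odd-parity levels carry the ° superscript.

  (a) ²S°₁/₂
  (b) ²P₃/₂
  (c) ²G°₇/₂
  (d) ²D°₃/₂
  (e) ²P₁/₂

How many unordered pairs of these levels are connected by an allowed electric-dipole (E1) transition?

4

(a)–(b): allowed.
(a)–(c): forbidden (parity, ΔL, ΔJ).
(a)–(d): forbidden (parity, ΔL).
(a)–(e): allowed.
(b)–(c): forbidden (ΔL, ΔJ).
(b)–(d): allowed.
(b)–(e): forbidden (parity).
(c)–(d): forbidden (parity, ΔL, ΔJ).
(c)–(e): forbidden (ΔL, ΔJ).
(d)–(e): allowed.
Allowed pairs: 4 of 10.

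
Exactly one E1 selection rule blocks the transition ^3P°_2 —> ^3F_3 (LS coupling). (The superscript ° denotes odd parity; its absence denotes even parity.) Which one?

Initial level: S=1, L=1, J=2, parity odd. Final level: S=1, L=3, J=3, parity even.
Parity must change: odd → even — satisfied.
ΔS = 0: S: 1 → 1 — satisfied.
ΔL = 0, ±1 (not L=0↔0): L: 1 → 3, ΔL = +2 — violated.
ΔJ = 0, ±1 (not J=0↔0): J: 2 → 3, ΔJ = +1 — satisfied.

the ΔL = 0, ±1 rule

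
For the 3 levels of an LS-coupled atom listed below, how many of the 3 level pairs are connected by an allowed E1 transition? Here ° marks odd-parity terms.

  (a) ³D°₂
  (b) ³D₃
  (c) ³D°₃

(a)–(b): allowed.
(a)–(c): forbidden (parity).
(b)–(c): allowed.
Allowed pairs: 2 of 3.

2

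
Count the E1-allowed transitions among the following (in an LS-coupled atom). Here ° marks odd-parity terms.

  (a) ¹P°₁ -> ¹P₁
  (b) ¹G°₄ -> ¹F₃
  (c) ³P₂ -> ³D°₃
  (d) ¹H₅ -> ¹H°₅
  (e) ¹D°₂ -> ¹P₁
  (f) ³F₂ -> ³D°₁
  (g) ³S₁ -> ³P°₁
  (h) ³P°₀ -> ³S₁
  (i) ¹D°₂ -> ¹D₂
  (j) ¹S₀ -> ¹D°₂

(a) allowed
(b) allowed
(c) allowed
(d) allowed
(e) allowed
(f) allowed
(g) allowed
(h) allowed
(i) allowed
(j) forbidden (ΔL, ΔJ fail)
Total allowed: 9 of 10.

9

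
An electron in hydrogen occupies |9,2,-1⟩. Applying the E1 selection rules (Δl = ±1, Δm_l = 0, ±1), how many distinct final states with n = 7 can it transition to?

E1 requires Δl = ±1, so l_f ∈ {1, 3}; with 0 ≤ l_f ≤ n_f−1 = 6, the allowed l_f values are {1, 3}.
For l_f = 1: m_f ∈ {m_i−1, m_i, m_i+1} ∩ [−1, 1] = {-1, 0} → 2 states.
For l_f = 3: m_f ∈ {m_i−1, m_i, m_i+1} ∩ [−3, 3] = {-2, -1, 0} → 3 states.
Total: 5.

5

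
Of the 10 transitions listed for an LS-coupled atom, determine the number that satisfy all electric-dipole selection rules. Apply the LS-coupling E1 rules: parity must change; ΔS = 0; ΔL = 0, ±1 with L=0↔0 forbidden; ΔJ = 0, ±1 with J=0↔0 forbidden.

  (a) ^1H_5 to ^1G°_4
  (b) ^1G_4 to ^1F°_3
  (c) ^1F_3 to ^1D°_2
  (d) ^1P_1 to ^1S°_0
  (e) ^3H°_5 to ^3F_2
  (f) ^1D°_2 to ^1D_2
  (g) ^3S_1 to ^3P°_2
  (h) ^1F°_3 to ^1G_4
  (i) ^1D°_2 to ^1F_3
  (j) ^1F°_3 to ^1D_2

9

(a) allowed
(b) allowed
(c) allowed
(d) allowed
(e) forbidden (ΔL, ΔJ fail)
(f) allowed
(g) allowed
(h) allowed
(i) allowed
(j) allowed
Total allowed: 9 of 10.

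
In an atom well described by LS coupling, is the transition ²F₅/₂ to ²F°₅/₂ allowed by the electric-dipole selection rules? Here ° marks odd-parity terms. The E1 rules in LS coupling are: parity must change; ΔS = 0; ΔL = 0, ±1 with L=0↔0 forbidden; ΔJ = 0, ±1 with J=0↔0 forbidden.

allowed

Parity must change: even → odd — passes.
ΔS = 0: S: 1/2 → 1/2 — passes.
ΔL = 0, ±1 (not L=0↔0): L: 3 → 3, ΔL = +0 — passes.
ΔJ = 0, ±1 (not J=0↔0): J: 5/2 → 5/2, ΔJ = +0 — passes.
All four E1 rules are satisfied.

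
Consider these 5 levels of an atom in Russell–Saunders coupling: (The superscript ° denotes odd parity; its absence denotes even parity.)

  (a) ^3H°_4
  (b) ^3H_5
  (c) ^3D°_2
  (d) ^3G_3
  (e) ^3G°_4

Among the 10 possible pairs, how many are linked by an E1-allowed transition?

(a)–(b): allowed.
(a)–(c): forbidden (parity, ΔL, ΔJ).
(a)–(d): allowed.
(a)–(e): forbidden (parity).
(b)–(c): forbidden (ΔL, ΔJ).
(b)–(d): forbidden (parity, ΔJ).
(b)–(e): allowed.
(c)–(d): forbidden (ΔL).
(c)–(e): forbidden (parity, ΔL, ΔJ).
(d)–(e): allowed.
Allowed pairs: 4 of 10.

4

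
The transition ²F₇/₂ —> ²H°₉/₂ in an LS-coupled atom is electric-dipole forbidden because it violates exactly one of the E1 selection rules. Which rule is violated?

the ΔL = 0, ±1 rule

Reading off the term symbols: S 1/2→1/2, L 3→5, J 7/2→9/2, parity even→odd.
Parity must change: even → odd — ok.
ΔS = 0: S: 1/2 → 1/2 — ok.
ΔL = 0, ±1 (not L=0↔0): L: 3 → 5, ΔL = +2 — fails.
ΔJ = 0, ±1 (not J=0↔0): J: 7/2 → 9/2, ΔJ = +1 — ok.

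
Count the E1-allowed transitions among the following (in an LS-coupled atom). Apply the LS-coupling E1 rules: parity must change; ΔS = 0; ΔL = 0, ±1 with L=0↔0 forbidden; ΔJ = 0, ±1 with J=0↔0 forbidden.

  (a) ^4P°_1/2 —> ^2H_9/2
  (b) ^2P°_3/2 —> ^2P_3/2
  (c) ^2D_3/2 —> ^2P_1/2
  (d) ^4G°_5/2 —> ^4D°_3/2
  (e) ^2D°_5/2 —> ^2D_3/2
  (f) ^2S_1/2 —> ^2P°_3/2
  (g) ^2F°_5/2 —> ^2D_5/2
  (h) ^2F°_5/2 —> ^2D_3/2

(a) forbidden (ΔS, ΔL, ΔJ fail)
(b) allowed
(c) forbidden (parity fails)
(d) forbidden (parity, ΔL fail)
(e) allowed
(f) allowed
(g) allowed
(h) allowed
Total allowed: 5 of 8.

5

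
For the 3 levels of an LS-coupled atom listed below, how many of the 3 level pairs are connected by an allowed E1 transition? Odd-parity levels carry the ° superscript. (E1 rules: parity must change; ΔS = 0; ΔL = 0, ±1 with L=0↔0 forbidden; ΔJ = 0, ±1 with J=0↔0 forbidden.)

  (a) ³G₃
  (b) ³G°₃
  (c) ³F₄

(a)–(b): allowed.
(a)–(c): forbidden (parity).
(b)–(c): allowed.
Allowed pairs: 2 of 3.

2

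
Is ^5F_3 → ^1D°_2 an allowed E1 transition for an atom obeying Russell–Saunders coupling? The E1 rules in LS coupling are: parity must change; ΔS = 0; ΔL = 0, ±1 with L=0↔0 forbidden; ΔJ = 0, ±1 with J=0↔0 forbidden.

Parity must change: even → odd — ✓.
ΔS = 0: S: 2 → 0 — ✗.
ΔL = 0, ±1 (not L=0↔0): L: 3 → 2, ΔL = -1 — ✓.
ΔJ = 0, ±1 (not J=0↔0): J: 3 → 2, ΔJ = -1 — ✓.
Rule(s) violated: ΔS.

forbidden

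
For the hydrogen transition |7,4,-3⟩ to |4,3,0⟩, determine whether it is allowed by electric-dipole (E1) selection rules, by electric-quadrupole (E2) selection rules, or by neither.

neither

Δl = 3 − 4 = -1; l_i + l_f = 7.
Δm_l = +3.
E1 (Δl = ±1, |Δm_l| ≤ 1): not satisfied.
E2 (Δl = 0,±2, l_i+l_f ≥ 2, |Δm_l| ≤ 2): not satisfied.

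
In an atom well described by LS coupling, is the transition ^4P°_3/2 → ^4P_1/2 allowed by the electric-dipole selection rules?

allowed

Initial level: S=3/2, L=1, J=3/2, parity odd. Final level: S=3/2, L=1, J=1/2, parity even.
ΔL = 0, ±1 (not L=0↔0): L: 1 → 1, ΔL = +0 — passes.
Parity must change: odd → even — passes.
ΔJ = 0, ±1 (not J=0↔0): J: 3/2 → 1/2, ΔJ = -1 — passes.
ΔS = 0: S: 3/2 → 3/2 — passes.
All four E1 rules are satisfied.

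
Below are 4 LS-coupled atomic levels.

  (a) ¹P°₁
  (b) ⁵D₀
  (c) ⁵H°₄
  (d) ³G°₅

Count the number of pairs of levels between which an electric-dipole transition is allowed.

(a)–(b): forbidden (ΔS).
(a)–(c): forbidden (parity, ΔS, ΔL, ΔJ).
(a)–(d): forbidden (parity, ΔS, ΔL, ΔJ).
(b)–(c): forbidden (ΔL, ΔJ).
(b)–(d): forbidden (ΔS, ΔL, ΔJ).
(c)–(d): forbidden (parity, ΔS).
Allowed pairs: 0 of 6.

0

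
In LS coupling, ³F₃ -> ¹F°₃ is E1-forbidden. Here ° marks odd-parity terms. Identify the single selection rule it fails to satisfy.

Initial level: S=1, L=3, J=3, parity even. Final level: S=0, L=3, J=3, parity odd.
Parity must change: even → odd — ok.
ΔS = 0: S: 1 → 0 — fails.
ΔL = 0, ±1 (not L=0↔0): L: 3 → 3, ΔL = +0 — ok.
ΔJ = 0, ±1 (not J=0↔0): J: 3 → 3, ΔJ = +0 — ok.

the ΔS = 0 rule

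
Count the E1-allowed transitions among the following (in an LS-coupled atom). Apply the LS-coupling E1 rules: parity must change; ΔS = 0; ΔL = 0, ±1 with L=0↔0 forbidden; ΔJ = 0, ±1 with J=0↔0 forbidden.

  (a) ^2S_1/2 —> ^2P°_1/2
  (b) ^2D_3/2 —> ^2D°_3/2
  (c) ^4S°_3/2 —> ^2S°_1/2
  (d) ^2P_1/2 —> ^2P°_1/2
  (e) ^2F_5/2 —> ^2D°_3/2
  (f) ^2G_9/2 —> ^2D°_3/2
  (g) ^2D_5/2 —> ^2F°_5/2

(a) allowed
(b) allowed
(c) forbidden (parity, ΔS, ΔL fail)
(d) allowed
(e) allowed
(f) forbidden (ΔL, ΔJ fail)
(g) allowed
Total allowed: 5 of 7.

5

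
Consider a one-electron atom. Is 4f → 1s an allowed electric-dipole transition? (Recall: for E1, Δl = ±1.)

forbidden

l: 3 → 0 (Δl = -3). Δl = ±1 fails.
The transition is electric-dipole forbidden.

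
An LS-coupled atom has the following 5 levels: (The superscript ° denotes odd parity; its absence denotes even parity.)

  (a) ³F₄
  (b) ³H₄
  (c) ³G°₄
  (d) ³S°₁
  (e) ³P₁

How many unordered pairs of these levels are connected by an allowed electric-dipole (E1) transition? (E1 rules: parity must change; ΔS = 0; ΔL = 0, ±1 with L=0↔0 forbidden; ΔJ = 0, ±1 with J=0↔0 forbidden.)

3

(a)–(b): forbidden (parity, ΔL).
(a)–(c): allowed.
(a)–(d): forbidden (ΔL, ΔJ).
(a)–(e): forbidden (parity, ΔL, ΔJ).
(b)–(c): allowed.
(b)–(d): forbidden (ΔL, ΔJ).
(b)–(e): forbidden (parity, ΔL, ΔJ).
(c)–(d): forbidden (parity, ΔL, ΔJ).
(c)–(e): forbidden (ΔL, ΔJ).
(d)–(e): allowed.
Allowed pairs: 3 of 10.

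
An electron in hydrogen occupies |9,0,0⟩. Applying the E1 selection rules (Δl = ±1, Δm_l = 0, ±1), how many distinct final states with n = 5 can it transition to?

E1 requires Δl = ±1, so l_f ∈ {-1, 1}; with 0 ≤ l_f ≤ n_f−1 = 4, the allowed l_f values are {1}.
For l_f = 1: m_f ∈ {m_i−1, m_i, m_i+1} ∩ [−1, 1] = {-1, 0, 1} → 3 states.
Total: 3.

3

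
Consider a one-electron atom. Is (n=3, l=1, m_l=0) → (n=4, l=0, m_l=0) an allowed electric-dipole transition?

l: 1 → 0 (Δl = -1). Δl = ±1 passes.
Δm_l = 0 − (0) = +0. E1 requires Δm_l = 0, ±1: passes.
All E1 selection rules are satisfied.

allowed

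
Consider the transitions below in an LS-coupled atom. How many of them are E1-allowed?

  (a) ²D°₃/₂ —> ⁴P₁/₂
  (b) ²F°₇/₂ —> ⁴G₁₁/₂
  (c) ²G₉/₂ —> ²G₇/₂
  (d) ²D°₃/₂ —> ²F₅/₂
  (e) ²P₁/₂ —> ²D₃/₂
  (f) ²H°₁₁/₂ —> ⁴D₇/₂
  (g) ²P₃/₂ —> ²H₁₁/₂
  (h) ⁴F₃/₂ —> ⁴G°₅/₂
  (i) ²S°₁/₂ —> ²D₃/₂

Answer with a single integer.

(a) forbidden (ΔS fails)
(b) forbidden (ΔS, ΔJ fail)
(c) forbidden (parity fails)
(d) allowed
(e) forbidden (parity fails)
(f) forbidden (ΔS, ΔL, ΔJ fail)
(g) forbidden (parity, ΔL, ΔJ fail)
(h) allowed
(i) forbidden (ΔL fails)
Total allowed: 2 of 9.

2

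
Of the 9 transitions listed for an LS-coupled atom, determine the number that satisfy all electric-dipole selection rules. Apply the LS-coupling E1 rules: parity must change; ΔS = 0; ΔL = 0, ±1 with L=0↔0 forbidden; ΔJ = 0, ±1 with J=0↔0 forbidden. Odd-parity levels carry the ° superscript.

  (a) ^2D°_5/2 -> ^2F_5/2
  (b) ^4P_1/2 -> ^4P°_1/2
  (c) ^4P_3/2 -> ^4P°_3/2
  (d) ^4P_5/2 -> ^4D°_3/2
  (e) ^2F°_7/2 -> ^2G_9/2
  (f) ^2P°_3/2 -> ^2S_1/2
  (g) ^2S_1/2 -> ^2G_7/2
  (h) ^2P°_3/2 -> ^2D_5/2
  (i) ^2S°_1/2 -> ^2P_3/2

8

(a) allowed
(b) allowed
(c) allowed
(d) allowed
(e) allowed
(f) allowed
(g) forbidden (parity, ΔL, ΔJ fail)
(h) allowed
(i) allowed
Total allowed: 8 of 9.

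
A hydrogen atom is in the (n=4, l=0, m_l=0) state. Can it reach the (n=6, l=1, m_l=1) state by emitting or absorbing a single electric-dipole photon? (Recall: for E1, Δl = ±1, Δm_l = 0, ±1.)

allowed

Δl = 1 − 0 = +1; the E1 rule Δl = ±1 is satisfied.
m_l: 0 → 1 (Δm_l = +1). |Δm_l| ≤ 1 satisfied.
All E1 selection rules are satisfied.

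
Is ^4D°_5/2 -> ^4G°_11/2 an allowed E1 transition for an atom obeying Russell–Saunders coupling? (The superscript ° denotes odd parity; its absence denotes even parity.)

forbidden

Initial level: S=3/2, L=2, J=5/2, parity odd. Final level: S=3/2, L=4, J=11/2, parity odd.
Parity must change: odd → odd — fails.
ΔS = 0: S: 3/2 → 3/2 — ok.
ΔL = 0, ±1 (not L=0↔0): L: 2 → 4, ΔL = +2 — fails.
ΔJ = 0, ±1 (not J=0↔0): J: 5/2 → 11/2, ΔJ = +3 — fails.
Rule(s) violated: parity, ΔL, ΔJ.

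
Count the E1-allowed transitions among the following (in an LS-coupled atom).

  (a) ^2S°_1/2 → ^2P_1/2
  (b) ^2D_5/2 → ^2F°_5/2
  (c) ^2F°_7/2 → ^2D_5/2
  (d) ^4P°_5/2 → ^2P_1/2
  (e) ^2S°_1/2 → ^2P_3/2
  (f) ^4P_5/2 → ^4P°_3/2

(a) allowed
(b) allowed
(c) allowed
(d) forbidden (ΔS, ΔJ fail)
(e) allowed
(f) allowed
Total allowed: 5 of 6.

5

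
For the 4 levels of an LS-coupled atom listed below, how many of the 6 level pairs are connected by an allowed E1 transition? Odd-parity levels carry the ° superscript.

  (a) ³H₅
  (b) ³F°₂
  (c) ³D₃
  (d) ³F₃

2

(a)–(b): forbidden (ΔL, ΔJ).
(a)–(c): forbidden (parity, ΔL, ΔJ).
(a)–(d): forbidden (parity, ΔL, ΔJ).
(b)–(c): allowed.
(b)–(d): allowed.
(c)–(d): forbidden (parity).
Allowed pairs: 2 of 6.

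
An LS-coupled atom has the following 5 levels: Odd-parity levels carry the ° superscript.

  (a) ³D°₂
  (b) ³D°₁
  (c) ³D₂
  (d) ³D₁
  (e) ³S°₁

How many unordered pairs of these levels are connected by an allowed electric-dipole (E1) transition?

4

(a)–(b): forbidden (parity).
(a)–(c): allowed.
(a)–(d): allowed.
(a)–(e): forbidden (parity, ΔL).
(b)–(c): allowed.
(b)–(d): allowed.
(b)–(e): forbidden (parity, ΔL).
(c)–(d): forbidden (parity).
(c)–(e): forbidden (ΔL).
(d)–(e): forbidden (ΔL).
Allowed pairs: 4 of 10.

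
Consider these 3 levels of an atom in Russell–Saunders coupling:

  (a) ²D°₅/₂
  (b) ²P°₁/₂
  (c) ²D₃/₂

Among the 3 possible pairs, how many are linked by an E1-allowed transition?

2

(a)–(b): forbidden (parity, ΔJ).
(a)–(c): allowed.
(b)–(c): allowed.
Allowed pairs: 2 of 3.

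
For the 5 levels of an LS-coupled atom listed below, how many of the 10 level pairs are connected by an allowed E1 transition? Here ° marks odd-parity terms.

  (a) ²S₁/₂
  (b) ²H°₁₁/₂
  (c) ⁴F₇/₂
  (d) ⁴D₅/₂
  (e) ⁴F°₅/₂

(a)–(b): forbidden (ΔL, ΔJ).
(a)–(c): forbidden (parity, ΔS, ΔL, ΔJ).
(a)–(d): forbidden (parity, ΔS, ΔL, ΔJ).
(a)–(e): forbidden (ΔS, ΔL, ΔJ).
(b)–(c): forbidden (ΔS, ΔL, ΔJ).
(b)–(d): forbidden (ΔS, ΔL, ΔJ).
(b)–(e): forbidden (parity, ΔS, ΔL, ΔJ).
(c)–(d): forbidden (parity).
(c)–(e): allowed.
(d)–(e): allowed.
Allowed pairs: 2 of 10.

2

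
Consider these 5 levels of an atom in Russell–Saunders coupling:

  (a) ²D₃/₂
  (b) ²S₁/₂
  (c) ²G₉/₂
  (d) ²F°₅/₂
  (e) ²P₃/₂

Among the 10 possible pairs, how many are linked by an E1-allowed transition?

(a)–(b): forbidden (parity, ΔL).
(a)–(c): forbidden (parity, ΔL, ΔJ).
(a)–(d): allowed.
(a)–(e): forbidden (parity).
(b)–(c): forbidden (parity, ΔL, ΔJ).
(b)–(d): forbidden (ΔL, ΔJ).
(b)–(e): forbidden (parity).
(c)–(d): forbidden (ΔJ).
(c)–(e): forbidden (parity, ΔL, ΔJ).
(d)–(e): forbidden (ΔL).
Allowed pairs: 1 of 10.

1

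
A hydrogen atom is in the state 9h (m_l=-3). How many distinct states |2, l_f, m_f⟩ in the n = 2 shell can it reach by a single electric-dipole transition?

0

E1 requires l_f ∈ {4, 6}, but neither lies in [0, 1], so no final state is reachable.
Total: 0.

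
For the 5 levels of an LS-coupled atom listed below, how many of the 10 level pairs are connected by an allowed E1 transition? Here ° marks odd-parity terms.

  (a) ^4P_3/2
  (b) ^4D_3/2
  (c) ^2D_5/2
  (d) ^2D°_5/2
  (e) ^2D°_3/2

2

(a)–(b): forbidden (parity).
(a)–(c): forbidden (parity, ΔS).
(a)–(d): forbidden (ΔS).
(a)–(e): forbidden (ΔS).
(b)–(c): forbidden (parity, ΔS).
(b)–(d): forbidden (ΔS).
(b)–(e): forbidden (ΔS).
(c)–(d): allowed.
(c)–(e): allowed.
(d)–(e): forbidden (parity).
Allowed pairs: 2 of 10.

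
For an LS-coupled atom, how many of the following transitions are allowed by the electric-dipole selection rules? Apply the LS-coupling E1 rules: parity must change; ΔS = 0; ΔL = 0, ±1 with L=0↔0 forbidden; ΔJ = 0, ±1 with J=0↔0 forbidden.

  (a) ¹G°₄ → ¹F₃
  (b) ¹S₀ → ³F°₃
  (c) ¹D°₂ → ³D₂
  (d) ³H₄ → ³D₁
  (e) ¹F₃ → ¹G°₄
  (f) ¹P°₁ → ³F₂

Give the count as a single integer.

2

(a) allowed
(b) forbidden (ΔS, ΔL, ΔJ fail)
(c) forbidden (ΔS fails)
(d) forbidden (parity, ΔL, ΔJ fail)
(e) allowed
(f) forbidden (ΔS, ΔL fail)
Total allowed: 2 of 6.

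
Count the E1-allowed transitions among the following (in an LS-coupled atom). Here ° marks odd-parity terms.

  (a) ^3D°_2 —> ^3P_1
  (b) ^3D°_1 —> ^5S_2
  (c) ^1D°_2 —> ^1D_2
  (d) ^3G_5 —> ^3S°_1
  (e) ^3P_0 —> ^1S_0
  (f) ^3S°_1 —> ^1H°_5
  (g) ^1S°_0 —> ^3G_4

2

(a) allowed
(b) forbidden (ΔS, ΔL fail)
(c) allowed
(d) forbidden (ΔL, ΔJ fail)
(e) forbidden (parity, ΔS, ΔJ fail)
(f) forbidden (parity, ΔS, ΔL, ΔJ fail)
(g) forbidden (ΔS, ΔL, ΔJ fail)
Total allowed: 2 of 7.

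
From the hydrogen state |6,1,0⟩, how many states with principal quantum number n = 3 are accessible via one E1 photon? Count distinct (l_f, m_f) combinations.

4

E1 requires Δl = ±1, so l_f ∈ {0, 2}; with 0 ≤ l_f ≤ n_f−1 = 2, the allowed l_f values are {0, 2}.
For l_f = 0: m_f ∈ {m_i−1, m_i, m_i+1} ∩ [−0, 0] = {0} → 1 state.
For l_f = 2: m_f ∈ {m_i−1, m_i, m_i+1} ∩ [−2, 2] = {-1, 0, 1} → 3 states.
Total: 4.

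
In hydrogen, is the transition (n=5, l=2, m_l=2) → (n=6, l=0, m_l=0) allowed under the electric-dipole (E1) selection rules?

Initial l = 2, final l = 0, so Δl = -2. E1 requires Δl = ±1: violated.
Δm_l = 0 − (2) = -2. E1 requires Δm_l = 0, ±1: violated.
The transition is electric-dipole forbidden.

forbidden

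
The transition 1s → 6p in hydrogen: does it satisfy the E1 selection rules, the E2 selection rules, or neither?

E1

Δl = 1 − 0 = +1; l_i + l_f = 1.
E1 (Δl = ±1): satisfied.
E2 (Δl = 0,±2, l_i+l_f ≥ 2): not satisfied.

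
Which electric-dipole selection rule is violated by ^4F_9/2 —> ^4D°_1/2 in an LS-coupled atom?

Parity must change: even → odd — satisfied.
ΔS = 0: S: 3/2 → 3/2 — satisfied.
ΔL = 0, ±1 (not L=0↔0): L: 3 → 2, ΔL = -1 — satisfied.
ΔJ = 0, ±1 (not J=0↔0): J: 9/2 → 1/2, ΔJ = -4 — violated.

the ΔJ = 0, ±1 rule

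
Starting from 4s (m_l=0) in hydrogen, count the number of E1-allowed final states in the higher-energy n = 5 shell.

E1 requires Δl = ±1, so l_f ∈ {-1, 1}; with 0 ≤ l_f ≤ n_f−1 = 4, the allowed l_f values are {1}.
For l_f = 1: m_f ∈ {m_i−1, m_i, m_i+1} ∩ [−1, 1] = {-1, 0, 1} → 3 states.
Total: 3.

3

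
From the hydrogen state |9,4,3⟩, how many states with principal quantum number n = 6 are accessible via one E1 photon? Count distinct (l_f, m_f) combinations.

E1 requires Δl = ±1, so l_f ∈ {3, 5}; with 0 ≤ l_f ≤ n_f−1 = 5, the allowed l_f values are {3, 5}.
For l_f = 3: m_f ∈ {m_i−1, m_i, m_i+1} ∩ [−3, 3] = {2, 3} → 2 states.
For l_f = 5: m_f ∈ {m_i−1, m_i, m_i+1} ∩ [−5, 5] = {2, 3, 4} → 3 states.
Total: 5.

5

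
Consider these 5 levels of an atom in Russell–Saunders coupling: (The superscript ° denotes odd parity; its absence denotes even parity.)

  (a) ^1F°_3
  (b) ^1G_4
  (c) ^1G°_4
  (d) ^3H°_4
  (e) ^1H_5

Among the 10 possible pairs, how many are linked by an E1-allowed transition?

3

(a)–(b): allowed.
(a)–(c): forbidden (parity).
(a)–(d): forbidden (parity, ΔS, ΔL).
(a)–(e): forbidden (ΔL, ΔJ).
(b)–(c): allowed.
(b)–(d): forbidden (ΔS).
(b)–(e): forbidden (parity).
(c)–(d): forbidden (parity, ΔS).
(c)–(e): allowed.
(d)–(e): forbidden (ΔS).
Allowed pairs: 3 of 10.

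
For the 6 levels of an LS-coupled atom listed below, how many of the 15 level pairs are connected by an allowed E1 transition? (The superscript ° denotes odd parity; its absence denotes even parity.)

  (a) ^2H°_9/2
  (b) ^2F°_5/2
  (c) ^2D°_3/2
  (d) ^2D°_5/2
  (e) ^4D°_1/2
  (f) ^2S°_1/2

(a)–(b): forbidden (parity, ΔL, ΔJ).
(a)–(c): forbidden (parity, ΔL, ΔJ).
(a)–(d): forbidden (parity, ΔL, ΔJ).
(a)–(e): forbidden (parity, ΔS, ΔL, ΔJ).
(a)–(f): forbidden (parity, ΔL, ΔJ).
(b)–(c): forbidden (parity).
(b)–(d): forbidden (parity).
(b)–(e): forbidden (parity, ΔS, ΔJ).
(b)–(f): forbidden (parity, ΔL, ΔJ).
(c)–(d): forbidden (parity).
(c)–(e): forbidden (parity, ΔS).
(c)–(f): forbidden (parity, ΔL).
(d)–(e): forbidden (parity, ΔS, ΔJ).
(d)–(f): forbidden (parity, ΔL, ΔJ).
(e)–(f): forbidden (parity, ΔS, ΔL).
Allowed pairs: 0 of 15.

0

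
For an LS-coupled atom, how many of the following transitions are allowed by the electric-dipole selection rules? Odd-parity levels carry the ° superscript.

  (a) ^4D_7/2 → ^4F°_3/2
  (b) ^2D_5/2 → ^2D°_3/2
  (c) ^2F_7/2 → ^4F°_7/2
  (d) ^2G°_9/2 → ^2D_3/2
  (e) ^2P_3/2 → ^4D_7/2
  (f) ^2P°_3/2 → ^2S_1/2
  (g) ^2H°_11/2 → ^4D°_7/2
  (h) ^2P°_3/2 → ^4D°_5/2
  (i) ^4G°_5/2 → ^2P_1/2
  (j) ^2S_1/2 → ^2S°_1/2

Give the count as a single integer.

(a) forbidden (ΔJ fails)
(b) allowed
(c) forbidden (ΔS fails)
(d) forbidden (ΔL, ΔJ fail)
(e) forbidden (parity, ΔS, ΔJ fail)
(f) allowed
(g) forbidden (parity, ΔS, ΔL, ΔJ fail)
(h) forbidden (parity, ΔS fail)
(i) forbidden (ΔS, ΔL, ΔJ fail)
(j) forbidden (ΔL fails)
Total allowed: 2 of 10.

2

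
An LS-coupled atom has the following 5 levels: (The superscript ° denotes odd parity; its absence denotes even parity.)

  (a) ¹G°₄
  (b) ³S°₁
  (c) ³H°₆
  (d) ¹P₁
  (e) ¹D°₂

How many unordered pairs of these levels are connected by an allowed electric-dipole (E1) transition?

1

(a)–(b): forbidden (parity, ΔS, ΔL, ΔJ).
(a)–(c): forbidden (parity, ΔS, ΔJ).
(a)–(d): forbidden (ΔL, ΔJ).
(a)–(e): forbidden (parity, ΔL, ΔJ).
(b)–(c): forbidden (parity, ΔL, ΔJ).
(b)–(d): forbidden (ΔS).
(b)–(e): forbidden (parity, ΔS, ΔL).
(c)–(d): forbidden (ΔS, ΔL, ΔJ).
(c)–(e): forbidden (parity, ΔS, ΔL, ΔJ).
(d)–(e): allowed.
Allowed pairs: 1 of 10.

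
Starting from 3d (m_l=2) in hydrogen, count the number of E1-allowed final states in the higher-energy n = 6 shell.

4

E1 requires Δl = ±1, so l_f ∈ {1, 3}; with 0 ≤ l_f ≤ n_f−1 = 5, the allowed l_f values are {1, 3}.
For l_f = 1: m_f ∈ {m_i−1, m_i, m_i+1} ∩ [−1, 1] = {1} → 1 state.
For l_f = 3: m_f ∈ {m_i−1, m_i, m_i+1} ∩ [−3, 3] = {1, 2, 3} → 3 states.
Total: 4.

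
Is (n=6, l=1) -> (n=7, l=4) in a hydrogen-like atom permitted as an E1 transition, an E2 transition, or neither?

Δl = 4 − 1 = +3; l_i + l_f = 5.
E1 (Δl = ±1): not satisfied.
E2 (Δl = 0,±2, l_i+l_f ≥ 2): not satisfied.

neither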